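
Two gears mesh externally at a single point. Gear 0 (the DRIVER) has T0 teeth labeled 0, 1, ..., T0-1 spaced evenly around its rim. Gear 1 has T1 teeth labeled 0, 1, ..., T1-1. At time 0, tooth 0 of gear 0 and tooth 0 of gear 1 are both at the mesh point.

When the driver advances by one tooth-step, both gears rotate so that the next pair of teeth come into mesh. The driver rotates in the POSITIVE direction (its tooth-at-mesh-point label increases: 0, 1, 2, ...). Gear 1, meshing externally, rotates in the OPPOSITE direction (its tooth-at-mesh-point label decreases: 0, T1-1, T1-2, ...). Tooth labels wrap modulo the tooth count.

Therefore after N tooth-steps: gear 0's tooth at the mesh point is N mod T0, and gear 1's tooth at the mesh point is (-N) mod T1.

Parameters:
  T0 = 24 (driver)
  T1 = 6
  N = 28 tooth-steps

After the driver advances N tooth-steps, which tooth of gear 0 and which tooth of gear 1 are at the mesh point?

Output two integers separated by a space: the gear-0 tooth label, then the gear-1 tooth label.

Gear 0 (driver, T0=24): tooth at mesh = N mod T0
  28 = 1 * 24 + 4, so 28 mod 24 = 4
  gear 0 tooth = 4
Gear 1 (driven, T1=6): tooth at mesh = (-N) mod T1
  28 = 4 * 6 + 4, so 28 mod 6 = 4
  (-28) mod 6 = (-4) mod 6 = 6 - 4 = 2
Mesh after 28 steps: gear-0 tooth 4 meets gear-1 tooth 2

Answer: 4 2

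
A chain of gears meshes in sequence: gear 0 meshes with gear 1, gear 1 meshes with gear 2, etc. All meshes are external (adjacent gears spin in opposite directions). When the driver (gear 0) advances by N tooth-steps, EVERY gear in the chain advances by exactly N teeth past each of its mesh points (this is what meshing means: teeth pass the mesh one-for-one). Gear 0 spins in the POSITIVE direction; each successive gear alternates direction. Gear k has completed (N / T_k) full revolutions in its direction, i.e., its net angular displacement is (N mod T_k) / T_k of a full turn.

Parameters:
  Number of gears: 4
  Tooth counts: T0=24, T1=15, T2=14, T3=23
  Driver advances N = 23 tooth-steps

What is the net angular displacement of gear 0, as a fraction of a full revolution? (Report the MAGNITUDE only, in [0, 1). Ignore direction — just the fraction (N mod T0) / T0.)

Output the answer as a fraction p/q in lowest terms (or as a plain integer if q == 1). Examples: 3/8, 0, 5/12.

Chain of 4 gears, tooth counts: [24, 15, 14, 23]
  gear 0: T0=24, direction=positive, advance = 23 mod 24 = 23 teeth = 23/24 turn
  gear 1: T1=15, direction=negative, advance = 23 mod 15 = 8 teeth = 8/15 turn
  gear 2: T2=14, direction=positive, advance = 23 mod 14 = 9 teeth = 9/14 turn
  gear 3: T3=23, direction=negative, advance = 23 mod 23 = 0 teeth = 0/23 turn
Gear 0: 23 mod 24 = 23
Fraction = 23 / 24 = 23/24 (gcd(23,24)=1) = 23/24

Answer: 23/24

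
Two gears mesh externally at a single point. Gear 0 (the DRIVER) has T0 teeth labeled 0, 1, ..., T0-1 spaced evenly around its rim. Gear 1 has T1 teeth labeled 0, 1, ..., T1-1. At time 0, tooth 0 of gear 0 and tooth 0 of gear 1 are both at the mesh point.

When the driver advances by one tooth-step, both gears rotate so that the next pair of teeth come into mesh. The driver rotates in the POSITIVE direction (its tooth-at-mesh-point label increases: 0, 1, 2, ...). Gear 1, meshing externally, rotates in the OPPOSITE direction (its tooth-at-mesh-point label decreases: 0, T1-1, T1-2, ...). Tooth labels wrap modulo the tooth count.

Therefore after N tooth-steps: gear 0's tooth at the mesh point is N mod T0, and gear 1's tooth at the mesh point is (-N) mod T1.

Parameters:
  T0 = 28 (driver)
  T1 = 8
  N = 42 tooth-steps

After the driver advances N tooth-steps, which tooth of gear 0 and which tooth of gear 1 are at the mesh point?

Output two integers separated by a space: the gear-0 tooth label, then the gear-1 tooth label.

Gear 0 (driver, T0=28): tooth at mesh = N mod T0
  42 = 1 * 28 + 14, so 42 mod 28 = 14
  gear 0 tooth = 14
Gear 1 (driven, T1=8): tooth at mesh = (-N) mod T1
  42 = 5 * 8 + 2, so 42 mod 8 = 2
  (-42) mod 8 = (-2) mod 8 = 8 - 2 = 6
Mesh after 42 steps: gear-0 tooth 14 meets gear-1 tooth 6

Answer: 14 6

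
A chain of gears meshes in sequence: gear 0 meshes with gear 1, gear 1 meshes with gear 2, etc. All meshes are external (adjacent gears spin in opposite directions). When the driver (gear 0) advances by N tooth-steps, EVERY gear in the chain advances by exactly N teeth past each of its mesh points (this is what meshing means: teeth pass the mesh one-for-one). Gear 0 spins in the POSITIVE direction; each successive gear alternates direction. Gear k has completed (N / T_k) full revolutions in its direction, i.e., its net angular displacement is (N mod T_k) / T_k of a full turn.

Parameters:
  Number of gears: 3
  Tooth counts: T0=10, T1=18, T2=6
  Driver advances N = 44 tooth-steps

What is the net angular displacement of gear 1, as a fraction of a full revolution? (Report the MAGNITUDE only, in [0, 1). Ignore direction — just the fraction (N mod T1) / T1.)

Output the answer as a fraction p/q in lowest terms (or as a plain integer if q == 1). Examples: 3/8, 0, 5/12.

Answer: 4/9

Derivation:
Chain of 3 gears, tooth counts: [10, 18, 6]
  gear 0: T0=10, direction=positive, advance = 44 mod 10 = 4 teeth = 4/10 turn
  gear 1: T1=18, direction=negative, advance = 44 mod 18 = 8 teeth = 8/18 turn
  gear 2: T2=6, direction=positive, advance = 44 mod 6 = 2 teeth = 2/6 turn
Gear 1: 44 mod 18 = 8
Fraction = 8 / 18 = 4/9 (gcd(8,18)=2) = 4/9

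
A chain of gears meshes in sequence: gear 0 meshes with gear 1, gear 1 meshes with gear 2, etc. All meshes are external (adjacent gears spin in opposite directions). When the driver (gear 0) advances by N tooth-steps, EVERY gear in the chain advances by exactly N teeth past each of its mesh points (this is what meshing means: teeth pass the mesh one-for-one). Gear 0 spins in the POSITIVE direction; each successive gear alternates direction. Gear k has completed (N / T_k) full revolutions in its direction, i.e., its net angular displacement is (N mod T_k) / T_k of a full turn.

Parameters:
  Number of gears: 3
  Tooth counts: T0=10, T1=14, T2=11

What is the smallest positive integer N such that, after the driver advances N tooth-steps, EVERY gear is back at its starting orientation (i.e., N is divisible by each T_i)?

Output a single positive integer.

Answer: 770

Derivation:
Gear k returns to start when N is a multiple of T_k.
All gears at start simultaneously when N is a common multiple of [10, 14, 11]; the smallest such N is lcm(10, 14, 11).
Start: lcm = T0 = 10
Fold in T1=14: gcd(10, 14) = 2; lcm(10, 14) = 10 * 14 / 2 = 140 / 2 = 70
Fold in T2=11: gcd(70, 11) = 1; lcm(70, 11) = 70 * 11 / 1 = 770 / 1 = 770
Full cycle length = 770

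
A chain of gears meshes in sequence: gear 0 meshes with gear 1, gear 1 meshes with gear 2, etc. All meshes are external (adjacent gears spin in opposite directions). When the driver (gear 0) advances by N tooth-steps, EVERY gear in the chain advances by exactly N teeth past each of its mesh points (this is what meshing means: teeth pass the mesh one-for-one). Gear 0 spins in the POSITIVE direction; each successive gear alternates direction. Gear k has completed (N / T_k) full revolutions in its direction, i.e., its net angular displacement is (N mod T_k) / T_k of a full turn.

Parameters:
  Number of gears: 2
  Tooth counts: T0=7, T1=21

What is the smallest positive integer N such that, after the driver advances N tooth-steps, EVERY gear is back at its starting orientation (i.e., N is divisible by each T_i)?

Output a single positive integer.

Answer: 21

Derivation:
Gear k returns to start when N is a multiple of T_k.
All gears at start simultaneously when N is a common multiple of [7, 21]; the smallest such N is lcm(7, 21).
Start: lcm = T0 = 7
Fold in T1=21: gcd(7, 21) = 7; lcm(7, 21) = 7 * 21 / 7 = 147 / 7 = 21
Full cycle length = 21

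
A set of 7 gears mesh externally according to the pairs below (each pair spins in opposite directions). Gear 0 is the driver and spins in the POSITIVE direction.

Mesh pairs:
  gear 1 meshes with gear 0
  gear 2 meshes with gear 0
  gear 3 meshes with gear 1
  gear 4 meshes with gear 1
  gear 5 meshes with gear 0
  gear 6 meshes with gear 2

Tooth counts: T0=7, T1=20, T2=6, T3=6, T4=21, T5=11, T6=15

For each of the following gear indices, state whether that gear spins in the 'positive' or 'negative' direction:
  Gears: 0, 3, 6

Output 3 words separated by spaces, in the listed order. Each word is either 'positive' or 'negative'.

Gear 0 (driver): positive (depth 0)
  gear 1: meshes with gear 0 -> depth 1 -> negative (opposite of gear 0)
  gear 2: meshes with gear 0 -> depth 1 -> negative (opposite of gear 0)
  gear 3: meshes with gear 1 -> depth 2 -> positive (opposite of gear 1)
  gear 4: meshes with gear 1 -> depth 2 -> positive (opposite of gear 1)
  gear 5: meshes with gear 0 -> depth 1 -> negative (opposite of gear 0)
  gear 6: meshes with gear 2 -> depth 2 -> positive (opposite of gear 2)
Queried indices 0, 3, 6 -> positive, positive, positive

Answer: positive positive positive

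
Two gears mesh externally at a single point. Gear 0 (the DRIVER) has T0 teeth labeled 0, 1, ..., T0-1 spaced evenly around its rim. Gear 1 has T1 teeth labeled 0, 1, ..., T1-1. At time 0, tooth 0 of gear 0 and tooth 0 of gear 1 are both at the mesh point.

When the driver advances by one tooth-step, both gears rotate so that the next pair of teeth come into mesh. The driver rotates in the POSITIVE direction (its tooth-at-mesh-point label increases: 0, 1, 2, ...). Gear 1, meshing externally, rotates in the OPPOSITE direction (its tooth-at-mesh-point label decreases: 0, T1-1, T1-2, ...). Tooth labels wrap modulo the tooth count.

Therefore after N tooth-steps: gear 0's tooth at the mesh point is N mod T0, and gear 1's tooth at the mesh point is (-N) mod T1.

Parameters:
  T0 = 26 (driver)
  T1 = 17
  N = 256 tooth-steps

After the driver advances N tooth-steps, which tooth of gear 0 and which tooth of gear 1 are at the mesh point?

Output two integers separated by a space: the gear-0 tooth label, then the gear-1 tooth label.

Answer: 22 16

Derivation:
Gear 0 (driver, T0=26): tooth at mesh = N mod T0
  256 = 9 * 26 + 22, so 256 mod 26 = 22
  gear 0 tooth = 22
Gear 1 (driven, T1=17): tooth at mesh = (-N) mod T1
  256 = 15 * 17 + 1, so 256 mod 17 = 1
  (-256) mod 17 = (-1) mod 17 = 17 - 1 = 16
Mesh after 256 steps: gear-0 tooth 22 meets gear-1 tooth 16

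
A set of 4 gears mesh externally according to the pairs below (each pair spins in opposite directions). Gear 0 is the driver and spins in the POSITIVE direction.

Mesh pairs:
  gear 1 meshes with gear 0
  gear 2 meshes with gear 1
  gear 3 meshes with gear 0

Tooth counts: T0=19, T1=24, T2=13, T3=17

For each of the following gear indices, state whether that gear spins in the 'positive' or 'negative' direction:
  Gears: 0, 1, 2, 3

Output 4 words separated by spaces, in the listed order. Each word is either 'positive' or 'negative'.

Answer: positive negative positive negative

Derivation:
Gear 0 (driver): positive (depth 0)
  gear 1: meshes with gear 0 -> depth 1 -> negative (opposite of gear 0)
  gear 2: meshes with gear 1 -> depth 2 -> positive (opposite of gear 1)
  gear 3: meshes with gear 0 -> depth 1 -> negative (opposite of gear 0)
Queried indices 0, 1, 2, 3 -> positive, negative, positive, negative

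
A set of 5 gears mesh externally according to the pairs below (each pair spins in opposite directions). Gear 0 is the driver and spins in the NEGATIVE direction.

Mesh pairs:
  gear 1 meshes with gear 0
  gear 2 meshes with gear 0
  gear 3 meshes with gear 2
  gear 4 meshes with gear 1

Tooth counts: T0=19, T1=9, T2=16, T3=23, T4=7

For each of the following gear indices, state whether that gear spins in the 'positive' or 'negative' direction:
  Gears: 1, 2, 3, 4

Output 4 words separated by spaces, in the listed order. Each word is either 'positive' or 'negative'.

Answer: positive positive negative negative

Derivation:
Gear 0 (driver): negative (depth 0)
  gear 1: meshes with gear 0 -> depth 1 -> positive (opposite of gear 0)
  gear 2: meshes with gear 0 -> depth 1 -> positive (opposite of gear 0)
  gear 3: meshes with gear 2 -> depth 2 -> negative (opposite of gear 2)
  gear 4: meshes with gear 1 -> depth 2 -> negative (opposite of gear 1)
Queried indices 1, 2, 3, 4 -> positive, positive, negative, negative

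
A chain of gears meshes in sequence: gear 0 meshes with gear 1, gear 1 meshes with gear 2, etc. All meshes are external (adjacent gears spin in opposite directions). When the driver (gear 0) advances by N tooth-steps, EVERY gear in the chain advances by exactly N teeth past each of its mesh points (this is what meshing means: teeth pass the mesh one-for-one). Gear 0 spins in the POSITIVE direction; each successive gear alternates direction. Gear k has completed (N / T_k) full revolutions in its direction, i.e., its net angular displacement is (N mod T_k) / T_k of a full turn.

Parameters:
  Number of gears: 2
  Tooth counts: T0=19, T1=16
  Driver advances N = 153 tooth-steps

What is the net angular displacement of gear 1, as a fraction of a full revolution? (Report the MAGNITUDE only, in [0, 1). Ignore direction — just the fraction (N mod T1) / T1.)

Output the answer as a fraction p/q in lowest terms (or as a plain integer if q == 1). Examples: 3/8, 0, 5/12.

Answer: 9/16

Derivation:
Chain of 2 gears, tooth counts: [19, 16]
  gear 0: T0=19, direction=positive, advance = 153 mod 19 = 1 teeth = 1/19 turn
  gear 1: T1=16, direction=negative, advance = 153 mod 16 = 9 teeth = 9/16 turn
Gear 1: 153 mod 16 = 9
Fraction = 9 / 16 = 9/16 (gcd(9,16)=1) = 9/16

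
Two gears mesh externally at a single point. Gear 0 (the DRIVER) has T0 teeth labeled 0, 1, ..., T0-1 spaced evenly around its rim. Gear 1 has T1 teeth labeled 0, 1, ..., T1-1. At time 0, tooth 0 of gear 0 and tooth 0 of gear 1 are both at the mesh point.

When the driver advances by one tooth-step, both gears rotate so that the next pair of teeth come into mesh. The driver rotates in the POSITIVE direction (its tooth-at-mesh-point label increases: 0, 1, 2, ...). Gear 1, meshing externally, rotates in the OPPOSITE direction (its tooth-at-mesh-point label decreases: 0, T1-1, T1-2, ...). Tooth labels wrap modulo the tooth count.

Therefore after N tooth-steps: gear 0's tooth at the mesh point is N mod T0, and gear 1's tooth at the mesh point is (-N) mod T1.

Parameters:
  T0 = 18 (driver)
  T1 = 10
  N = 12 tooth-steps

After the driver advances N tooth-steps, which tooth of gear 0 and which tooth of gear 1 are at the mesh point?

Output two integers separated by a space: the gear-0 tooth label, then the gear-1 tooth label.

Gear 0 (driver, T0=18): tooth at mesh = N mod T0
  12 = 0 * 18 + 12, so 12 mod 18 = 12
  gear 0 tooth = 12
Gear 1 (driven, T1=10): tooth at mesh = (-N) mod T1
  12 = 1 * 10 + 2, so 12 mod 10 = 2
  (-12) mod 10 = (-2) mod 10 = 10 - 2 = 8
Mesh after 12 steps: gear-0 tooth 12 meets gear-1 tooth 8

Answer: 12 8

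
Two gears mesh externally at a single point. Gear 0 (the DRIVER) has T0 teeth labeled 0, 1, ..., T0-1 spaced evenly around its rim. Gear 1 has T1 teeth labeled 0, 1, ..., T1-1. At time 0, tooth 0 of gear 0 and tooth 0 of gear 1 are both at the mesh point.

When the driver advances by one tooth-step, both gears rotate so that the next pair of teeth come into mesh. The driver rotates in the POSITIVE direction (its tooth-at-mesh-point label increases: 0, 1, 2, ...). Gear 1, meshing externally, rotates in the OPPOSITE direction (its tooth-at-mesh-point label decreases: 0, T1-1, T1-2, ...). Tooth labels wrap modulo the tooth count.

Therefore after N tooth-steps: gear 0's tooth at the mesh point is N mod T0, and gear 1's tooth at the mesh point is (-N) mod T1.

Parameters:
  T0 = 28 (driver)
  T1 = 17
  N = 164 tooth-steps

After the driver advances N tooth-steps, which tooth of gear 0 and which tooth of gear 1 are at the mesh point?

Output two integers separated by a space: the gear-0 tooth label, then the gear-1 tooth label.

Answer: 24 6

Derivation:
Gear 0 (driver, T0=28): tooth at mesh = N mod T0
  164 = 5 * 28 + 24, so 164 mod 28 = 24
  gear 0 tooth = 24
Gear 1 (driven, T1=17): tooth at mesh = (-N) mod T1
  164 = 9 * 17 + 11, so 164 mod 17 = 11
  (-164) mod 17 = (-11) mod 17 = 17 - 11 = 6
Mesh after 164 steps: gear-0 tooth 24 meets gear-1 tooth 6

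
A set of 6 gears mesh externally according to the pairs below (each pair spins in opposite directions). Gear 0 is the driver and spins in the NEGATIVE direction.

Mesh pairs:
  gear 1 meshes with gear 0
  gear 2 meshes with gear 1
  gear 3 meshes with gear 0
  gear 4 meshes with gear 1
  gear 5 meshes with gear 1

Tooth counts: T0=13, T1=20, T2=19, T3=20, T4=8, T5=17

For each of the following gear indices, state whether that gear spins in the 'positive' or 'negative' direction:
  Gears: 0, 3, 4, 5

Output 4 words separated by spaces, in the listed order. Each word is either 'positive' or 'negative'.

Answer: negative positive negative negative

Derivation:
Gear 0 (driver): negative (depth 0)
  gear 1: meshes with gear 0 -> depth 1 -> positive (opposite of gear 0)
  gear 2: meshes with gear 1 -> depth 2 -> negative (opposite of gear 1)
  gear 3: meshes with gear 0 -> depth 1 -> positive (opposite of gear 0)
  gear 4: meshes with gear 1 -> depth 2 -> negative (opposite of gear 1)
  gear 5: meshes with gear 1 -> depth 2 -> negative (opposite of gear 1)
Queried indices 0, 3, 4, 5 -> negative, positive, negative, negative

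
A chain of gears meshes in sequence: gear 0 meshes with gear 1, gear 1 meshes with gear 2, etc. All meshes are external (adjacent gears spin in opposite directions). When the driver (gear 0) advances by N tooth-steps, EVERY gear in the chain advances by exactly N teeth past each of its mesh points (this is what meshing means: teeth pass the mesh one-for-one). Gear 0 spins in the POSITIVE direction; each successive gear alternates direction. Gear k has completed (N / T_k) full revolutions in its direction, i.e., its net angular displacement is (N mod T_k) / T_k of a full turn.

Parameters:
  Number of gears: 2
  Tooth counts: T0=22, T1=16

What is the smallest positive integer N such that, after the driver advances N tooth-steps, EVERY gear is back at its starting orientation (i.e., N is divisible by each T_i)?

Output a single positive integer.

Gear k returns to start when N is a multiple of T_k.
All gears at start simultaneously when N is a common multiple of [22, 16]; the smallest such N is lcm(22, 16).
Start: lcm = T0 = 22
Fold in T1=16: gcd(22, 16) = 2; lcm(22, 16) = 22 * 16 / 2 = 352 / 2 = 176
Full cycle length = 176

Answer: 176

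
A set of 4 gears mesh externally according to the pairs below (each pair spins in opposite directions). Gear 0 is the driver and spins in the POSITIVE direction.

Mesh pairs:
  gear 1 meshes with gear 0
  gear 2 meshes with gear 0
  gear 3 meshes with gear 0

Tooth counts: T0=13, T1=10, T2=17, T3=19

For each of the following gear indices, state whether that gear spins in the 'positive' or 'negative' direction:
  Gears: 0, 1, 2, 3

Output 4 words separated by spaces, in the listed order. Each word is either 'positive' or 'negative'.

Gear 0 (driver): positive (depth 0)
  gear 1: meshes with gear 0 -> depth 1 -> negative (opposite of gear 0)
  gear 2: meshes with gear 0 -> depth 1 -> negative (opposite of gear 0)
  gear 3: meshes with gear 0 -> depth 1 -> negative (opposite of gear 0)
Queried indices 0, 1, 2, 3 -> positive, negative, negative, negative

Answer: positive negative negative negative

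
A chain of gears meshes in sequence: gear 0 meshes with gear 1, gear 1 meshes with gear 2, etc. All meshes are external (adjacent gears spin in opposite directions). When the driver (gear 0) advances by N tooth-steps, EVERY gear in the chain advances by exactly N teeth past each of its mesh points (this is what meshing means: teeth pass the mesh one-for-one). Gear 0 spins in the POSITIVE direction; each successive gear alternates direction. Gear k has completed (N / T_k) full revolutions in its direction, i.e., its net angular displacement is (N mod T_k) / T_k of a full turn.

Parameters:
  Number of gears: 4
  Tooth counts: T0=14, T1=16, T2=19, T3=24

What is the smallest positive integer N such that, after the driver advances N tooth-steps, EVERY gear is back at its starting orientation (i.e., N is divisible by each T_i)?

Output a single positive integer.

Gear k returns to start when N is a multiple of T_k.
All gears at start simultaneously when N is a common multiple of [14, 16, 19, 24]; the smallest such N is lcm(14, 16, 19, 24).
Start: lcm = T0 = 14
Fold in T1=16: gcd(14, 16) = 2; lcm(14, 16) = 14 * 16 / 2 = 224 / 2 = 112
Fold in T2=19: gcd(112, 19) = 1; lcm(112, 19) = 112 * 19 / 1 = 2128 / 1 = 2128
Fold in T3=24: gcd(2128, 24) = 8; lcm(2128, 24) = 2128 * 24 / 8 = 51072 / 8 = 6384
Full cycle length = 6384

Answer: 6384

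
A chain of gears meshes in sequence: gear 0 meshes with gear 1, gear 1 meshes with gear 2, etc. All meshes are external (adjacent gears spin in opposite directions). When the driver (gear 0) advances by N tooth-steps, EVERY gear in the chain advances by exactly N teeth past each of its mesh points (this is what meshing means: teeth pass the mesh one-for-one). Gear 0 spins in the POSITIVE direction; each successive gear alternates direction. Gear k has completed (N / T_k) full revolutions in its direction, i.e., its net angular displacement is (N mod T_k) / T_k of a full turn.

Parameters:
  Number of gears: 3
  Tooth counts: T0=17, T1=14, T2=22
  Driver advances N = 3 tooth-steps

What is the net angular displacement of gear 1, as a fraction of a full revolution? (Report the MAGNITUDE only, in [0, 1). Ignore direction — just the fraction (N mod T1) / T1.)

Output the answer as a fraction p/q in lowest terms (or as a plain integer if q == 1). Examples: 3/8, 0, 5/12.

Answer: 3/14

Derivation:
Chain of 3 gears, tooth counts: [17, 14, 22]
  gear 0: T0=17, direction=positive, advance = 3 mod 17 = 3 teeth = 3/17 turn
  gear 1: T1=14, direction=negative, advance = 3 mod 14 = 3 teeth = 3/14 turn
  gear 2: T2=22, direction=positive, advance = 3 mod 22 = 3 teeth = 3/22 turn
Gear 1: 3 mod 14 = 3
Fraction = 3 / 14 = 3/14 (gcd(3,14)=1) = 3/14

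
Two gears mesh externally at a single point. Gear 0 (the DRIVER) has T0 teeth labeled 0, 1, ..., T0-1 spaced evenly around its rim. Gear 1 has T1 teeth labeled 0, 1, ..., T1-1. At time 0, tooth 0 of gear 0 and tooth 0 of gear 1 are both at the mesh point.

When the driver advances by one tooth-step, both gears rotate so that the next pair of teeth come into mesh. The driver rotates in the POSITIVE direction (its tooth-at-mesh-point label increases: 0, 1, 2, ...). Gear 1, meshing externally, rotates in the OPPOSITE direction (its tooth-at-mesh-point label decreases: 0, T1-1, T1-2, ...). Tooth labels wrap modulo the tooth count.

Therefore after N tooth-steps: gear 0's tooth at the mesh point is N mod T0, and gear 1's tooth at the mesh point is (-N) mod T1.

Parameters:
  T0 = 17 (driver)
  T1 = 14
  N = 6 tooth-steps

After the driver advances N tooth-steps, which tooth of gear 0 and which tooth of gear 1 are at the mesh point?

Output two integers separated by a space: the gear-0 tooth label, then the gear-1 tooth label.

Answer: 6 8

Derivation:
Gear 0 (driver, T0=17): tooth at mesh = N mod T0
  6 = 0 * 17 + 6, so 6 mod 17 = 6
  gear 0 tooth = 6
Gear 1 (driven, T1=14): tooth at mesh = (-N) mod T1
  6 = 0 * 14 + 6, so 6 mod 14 = 6
  (-6) mod 14 = (-6) mod 14 = 14 - 6 = 8
Mesh after 6 steps: gear-0 tooth 6 meets gear-1 tooth 8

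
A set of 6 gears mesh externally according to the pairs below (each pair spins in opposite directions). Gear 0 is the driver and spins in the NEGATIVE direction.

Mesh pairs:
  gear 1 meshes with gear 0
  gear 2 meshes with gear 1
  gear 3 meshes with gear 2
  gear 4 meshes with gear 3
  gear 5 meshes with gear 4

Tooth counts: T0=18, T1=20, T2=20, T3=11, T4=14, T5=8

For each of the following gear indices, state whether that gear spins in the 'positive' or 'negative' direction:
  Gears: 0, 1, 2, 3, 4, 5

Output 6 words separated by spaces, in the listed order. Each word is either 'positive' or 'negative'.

Gear 0 (driver): negative (depth 0)
  gear 1: meshes with gear 0 -> depth 1 -> positive (opposite of gear 0)
  gear 2: meshes with gear 1 -> depth 2 -> negative (opposite of gear 1)
  gear 3: meshes with gear 2 -> depth 3 -> positive (opposite of gear 2)
  gear 4: meshes with gear 3 -> depth 4 -> negative (opposite of gear 3)
  gear 5: meshes with gear 4 -> depth 5 -> positive (opposite of gear 4)
Queried indices 0, 1, 2, 3, 4, 5 -> negative, positive, negative, positive, negative, positive

Answer: negative positive negative positive negative positive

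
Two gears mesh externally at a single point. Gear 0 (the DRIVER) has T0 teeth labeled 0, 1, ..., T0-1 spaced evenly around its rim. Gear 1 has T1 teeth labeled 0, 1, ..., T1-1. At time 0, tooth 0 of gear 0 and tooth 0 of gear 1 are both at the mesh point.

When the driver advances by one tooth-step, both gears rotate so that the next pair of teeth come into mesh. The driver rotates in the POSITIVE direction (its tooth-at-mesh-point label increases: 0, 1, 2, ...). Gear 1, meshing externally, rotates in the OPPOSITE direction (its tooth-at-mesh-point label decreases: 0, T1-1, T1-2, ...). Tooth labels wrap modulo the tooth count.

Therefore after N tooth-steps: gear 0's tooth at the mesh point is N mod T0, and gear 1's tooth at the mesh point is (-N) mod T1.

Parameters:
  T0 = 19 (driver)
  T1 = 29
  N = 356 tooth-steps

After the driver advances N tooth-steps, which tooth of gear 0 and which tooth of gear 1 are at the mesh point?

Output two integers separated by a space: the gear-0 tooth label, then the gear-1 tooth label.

Answer: 14 21

Derivation:
Gear 0 (driver, T0=19): tooth at mesh = N mod T0
  356 = 18 * 19 + 14, so 356 mod 19 = 14
  gear 0 tooth = 14
Gear 1 (driven, T1=29): tooth at mesh = (-N) mod T1
  356 = 12 * 29 + 8, so 356 mod 29 = 8
  (-356) mod 29 = (-8) mod 29 = 29 - 8 = 21
Mesh after 356 steps: gear-0 tooth 14 meets gear-1 tooth 21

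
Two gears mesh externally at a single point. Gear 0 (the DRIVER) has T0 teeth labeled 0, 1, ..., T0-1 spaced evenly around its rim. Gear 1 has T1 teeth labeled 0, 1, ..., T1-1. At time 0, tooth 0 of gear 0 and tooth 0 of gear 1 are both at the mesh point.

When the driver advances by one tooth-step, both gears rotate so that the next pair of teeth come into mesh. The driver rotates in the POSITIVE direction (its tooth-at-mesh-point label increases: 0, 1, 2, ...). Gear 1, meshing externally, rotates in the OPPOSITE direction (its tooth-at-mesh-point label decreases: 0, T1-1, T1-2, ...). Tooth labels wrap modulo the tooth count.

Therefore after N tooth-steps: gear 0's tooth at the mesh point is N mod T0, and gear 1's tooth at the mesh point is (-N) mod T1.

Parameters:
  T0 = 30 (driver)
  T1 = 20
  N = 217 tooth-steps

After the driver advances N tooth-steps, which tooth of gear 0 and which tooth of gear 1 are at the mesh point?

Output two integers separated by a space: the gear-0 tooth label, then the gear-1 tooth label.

Gear 0 (driver, T0=30): tooth at mesh = N mod T0
  217 = 7 * 30 + 7, so 217 mod 30 = 7
  gear 0 tooth = 7
Gear 1 (driven, T1=20): tooth at mesh = (-N) mod T1
  217 = 10 * 20 + 17, so 217 mod 20 = 17
  (-217) mod 20 = (-17) mod 20 = 20 - 17 = 3
Mesh after 217 steps: gear-0 tooth 7 meets gear-1 tooth 3

Answer: 7 3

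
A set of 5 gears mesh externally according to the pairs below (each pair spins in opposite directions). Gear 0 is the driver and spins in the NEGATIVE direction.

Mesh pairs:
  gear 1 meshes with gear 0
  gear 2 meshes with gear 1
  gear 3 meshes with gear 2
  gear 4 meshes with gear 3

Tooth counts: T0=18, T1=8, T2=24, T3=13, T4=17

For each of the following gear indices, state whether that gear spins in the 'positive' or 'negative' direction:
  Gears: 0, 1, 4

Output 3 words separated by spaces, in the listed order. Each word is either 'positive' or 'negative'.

Answer: negative positive negative

Derivation:
Gear 0 (driver): negative (depth 0)
  gear 1: meshes with gear 0 -> depth 1 -> positive (opposite of gear 0)
  gear 2: meshes with gear 1 -> depth 2 -> negative (opposite of gear 1)
  gear 3: meshes with gear 2 -> depth 3 -> positive (opposite of gear 2)
  gear 4: meshes with gear 3 -> depth 4 -> negative (opposite of gear 3)
Queried indices 0, 1, 4 -> negative, positive, negative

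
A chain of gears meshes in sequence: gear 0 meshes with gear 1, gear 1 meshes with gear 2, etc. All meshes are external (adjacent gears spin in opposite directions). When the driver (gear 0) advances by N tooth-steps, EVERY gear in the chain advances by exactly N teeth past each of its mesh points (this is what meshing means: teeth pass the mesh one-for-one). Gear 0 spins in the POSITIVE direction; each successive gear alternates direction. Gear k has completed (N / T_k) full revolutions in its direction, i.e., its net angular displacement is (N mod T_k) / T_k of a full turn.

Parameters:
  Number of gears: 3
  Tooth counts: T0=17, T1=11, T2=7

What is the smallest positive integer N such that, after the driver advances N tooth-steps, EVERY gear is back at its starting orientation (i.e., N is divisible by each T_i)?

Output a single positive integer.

Answer: 1309

Derivation:
Gear k returns to start when N is a multiple of T_k.
All gears at start simultaneously when N is a common multiple of [17, 11, 7]; the smallest such N is lcm(17, 11, 7).
Start: lcm = T0 = 17
Fold in T1=11: gcd(17, 11) = 1; lcm(17, 11) = 17 * 11 / 1 = 187 / 1 = 187
Fold in T2=7: gcd(187, 7) = 1; lcm(187, 7) = 187 * 7 / 1 = 1309 / 1 = 1309
Full cycle length = 1309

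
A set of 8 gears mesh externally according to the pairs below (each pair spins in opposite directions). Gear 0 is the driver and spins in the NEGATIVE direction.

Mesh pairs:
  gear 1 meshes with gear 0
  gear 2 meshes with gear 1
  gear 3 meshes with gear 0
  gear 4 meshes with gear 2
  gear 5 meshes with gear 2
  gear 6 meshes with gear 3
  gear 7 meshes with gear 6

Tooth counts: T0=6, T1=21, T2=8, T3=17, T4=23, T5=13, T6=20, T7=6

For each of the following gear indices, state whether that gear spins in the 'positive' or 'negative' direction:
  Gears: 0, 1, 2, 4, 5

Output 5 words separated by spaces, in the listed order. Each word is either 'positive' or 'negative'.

Gear 0 (driver): negative (depth 0)
  gear 1: meshes with gear 0 -> depth 1 -> positive (opposite of gear 0)
  gear 2: meshes with gear 1 -> depth 2 -> negative (opposite of gear 1)
  gear 3: meshes with gear 0 -> depth 1 -> positive (opposite of gear 0)
  gear 4: meshes with gear 2 -> depth 3 -> positive (opposite of gear 2)
  gear 5: meshes with gear 2 -> depth 3 -> positive (opposite of gear 2)
  gear 6: meshes with gear 3 -> depth 2 -> negative (opposite of gear 3)
  gear 7: meshes with gear 6 -> depth 3 -> positive (opposite of gear 6)
Queried indices 0, 1, 2, 4, 5 -> negative, positive, negative, positive, positive

Answer: negative positive negative positive positive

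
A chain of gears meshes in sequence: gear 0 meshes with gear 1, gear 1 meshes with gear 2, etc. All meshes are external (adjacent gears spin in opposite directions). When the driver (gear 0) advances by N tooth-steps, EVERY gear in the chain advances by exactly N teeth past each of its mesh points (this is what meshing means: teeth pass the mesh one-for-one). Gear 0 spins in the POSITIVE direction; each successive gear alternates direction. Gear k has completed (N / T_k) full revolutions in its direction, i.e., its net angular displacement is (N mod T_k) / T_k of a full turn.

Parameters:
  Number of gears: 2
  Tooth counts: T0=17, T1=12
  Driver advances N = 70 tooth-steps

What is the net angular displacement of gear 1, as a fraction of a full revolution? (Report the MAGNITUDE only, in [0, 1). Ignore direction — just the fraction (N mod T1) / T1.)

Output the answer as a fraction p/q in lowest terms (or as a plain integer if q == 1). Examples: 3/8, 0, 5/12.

Answer: 5/6

Derivation:
Chain of 2 gears, tooth counts: [17, 12]
  gear 0: T0=17, direction=positive, advance = 70 mod 17 = 2 teeth = 2/17 turn
  gear 1: T1=12, direction=negative, advance = 70 mod 12 = 10 teeth = 10/12 turn
Gear 1: 70 mod 12 = 10
Fraction = 10 / 12 = 5/6 (gcd(10,12)=2) = 5/6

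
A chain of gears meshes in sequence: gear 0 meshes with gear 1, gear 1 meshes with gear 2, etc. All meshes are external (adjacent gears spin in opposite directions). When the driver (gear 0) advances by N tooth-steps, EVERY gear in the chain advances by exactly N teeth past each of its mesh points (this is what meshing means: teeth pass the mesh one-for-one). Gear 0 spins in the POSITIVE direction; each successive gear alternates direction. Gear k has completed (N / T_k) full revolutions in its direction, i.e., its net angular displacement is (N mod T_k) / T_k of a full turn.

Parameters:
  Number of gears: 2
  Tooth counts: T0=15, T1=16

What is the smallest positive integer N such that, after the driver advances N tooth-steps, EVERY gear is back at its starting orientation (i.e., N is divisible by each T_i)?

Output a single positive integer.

Answer: 240

Derivation:
Gear k returns to start when N is a multiple of T_k.
All gears at start simultaneously when N is a common multiple of [15, 16]; the smallest such N is lcm(15, 16).
Start: lcm = T0 = 15
Fold in T1=16: gcd(15, 16) = 1; lcm(15, 16) = 15 * 16 / 1 = 240 / 1 = 240
Full cycle length = 240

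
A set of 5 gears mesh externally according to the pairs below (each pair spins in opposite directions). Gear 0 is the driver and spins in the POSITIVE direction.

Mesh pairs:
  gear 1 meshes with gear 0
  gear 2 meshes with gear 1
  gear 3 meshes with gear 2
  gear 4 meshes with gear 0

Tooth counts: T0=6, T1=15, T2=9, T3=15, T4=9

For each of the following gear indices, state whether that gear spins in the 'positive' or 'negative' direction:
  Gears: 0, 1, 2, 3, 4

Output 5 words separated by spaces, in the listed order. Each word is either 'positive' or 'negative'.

Answer: positive negative positive negative negative

Derivation:
Gear 0 (driver): positive (depth 0)
  gear 1: meshes with gear 0 -> depth 1 -> negative (opposite of gear 0)
  gear 2: meshes with gear 1 -> depth 2 -> positive (opposite of gear 1)
  gear 3: meshes with gear 2 -> depth 3 -> negative (opposite of gear 2)
  gear 4: meshes with gear 0 -> depth 1 -> negative (opposite of gear 0)
Queried indices 0, 1, 2, 3, 4 -> positive, negative, positive, negative, negative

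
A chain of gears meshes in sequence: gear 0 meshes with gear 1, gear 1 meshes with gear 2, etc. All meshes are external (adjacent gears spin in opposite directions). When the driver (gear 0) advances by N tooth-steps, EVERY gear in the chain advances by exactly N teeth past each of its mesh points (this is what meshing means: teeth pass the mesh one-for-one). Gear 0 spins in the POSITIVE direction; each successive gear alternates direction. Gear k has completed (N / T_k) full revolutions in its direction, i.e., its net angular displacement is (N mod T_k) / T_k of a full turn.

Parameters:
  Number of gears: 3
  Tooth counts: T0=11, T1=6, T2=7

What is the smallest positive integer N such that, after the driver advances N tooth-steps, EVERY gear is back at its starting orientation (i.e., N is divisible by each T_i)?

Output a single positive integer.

Answer: 462

Derivation:
Gear k returns to start when N is a multiple of T_k.
All gears at start simultaneously when N is a common multiple of [11, 6, 7]; the smallest such N is lcm(11, 6, 7).
Start: lcm = T0 = 11
Fold in T1=6: gcd(11, 6) = 1; lcm(11, 6) = 11 * 6 / 1 = 66 / 1 = 66
Fold in T2=7: gcd(66, 7) = 1; lcm(66, 7) = 66 * 7 / 1 = 462 / 1 = 462
Full cycle length = 462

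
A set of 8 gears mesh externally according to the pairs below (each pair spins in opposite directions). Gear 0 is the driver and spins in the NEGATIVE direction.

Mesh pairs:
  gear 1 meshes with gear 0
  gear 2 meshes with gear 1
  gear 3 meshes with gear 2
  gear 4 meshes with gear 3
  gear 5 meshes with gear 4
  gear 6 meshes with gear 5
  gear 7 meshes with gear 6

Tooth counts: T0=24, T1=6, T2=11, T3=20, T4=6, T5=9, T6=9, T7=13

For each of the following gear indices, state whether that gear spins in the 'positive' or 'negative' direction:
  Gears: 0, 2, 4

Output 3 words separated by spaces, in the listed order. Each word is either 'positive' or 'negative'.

Gear 0 (driver): negative (depth 0)
  gear 1: meshes with gear 0 -> depth 1 -> positive (opposite of gear 0)
  gear 2: meshes with gear 1 -> depth 2 -> negative (opposite of gear 1)
  gear 3: meshes with gear 2 -> depth 3 -> positive (opposite of gear 2)
  gear 4: meshes with gear 3 -> depth 4 -> negative (opposite of gear 3)
  gear 5: meshes with gear 4 -> depth 5 -> positive (opposite of gear 4)
  gear 6: meshes with gear 5 -> depth 6 -> negative (opposite of gear 5)
  gear 7: meshes with gear 6 -> depth 7 -> positive (opposite of gear 6)
Queried indices 0, 2, 4 -> negative, negative, negative

Answer: negative negative negative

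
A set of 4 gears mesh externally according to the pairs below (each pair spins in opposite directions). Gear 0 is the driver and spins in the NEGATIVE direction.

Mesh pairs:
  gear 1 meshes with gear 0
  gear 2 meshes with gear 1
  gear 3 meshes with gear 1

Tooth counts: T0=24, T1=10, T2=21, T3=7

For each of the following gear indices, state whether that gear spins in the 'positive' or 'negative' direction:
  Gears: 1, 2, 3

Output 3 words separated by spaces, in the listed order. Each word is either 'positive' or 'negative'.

Answer: positive negative negative

Derivation:
Gear 0 (driver): negative (depth 0)
  gear 1: meshes with gear 0 -> depth 1 -> positive (opposite of gear 0)
  gear 2: meshes with gear 1 -> depth 2 -> negative (opposite of gear 1)
  gear 3: meshes with gear 1 -> depth 2 -> negative (opposite of gear 1)
Queried indices 1, 2, 3 -> positive, negative, negative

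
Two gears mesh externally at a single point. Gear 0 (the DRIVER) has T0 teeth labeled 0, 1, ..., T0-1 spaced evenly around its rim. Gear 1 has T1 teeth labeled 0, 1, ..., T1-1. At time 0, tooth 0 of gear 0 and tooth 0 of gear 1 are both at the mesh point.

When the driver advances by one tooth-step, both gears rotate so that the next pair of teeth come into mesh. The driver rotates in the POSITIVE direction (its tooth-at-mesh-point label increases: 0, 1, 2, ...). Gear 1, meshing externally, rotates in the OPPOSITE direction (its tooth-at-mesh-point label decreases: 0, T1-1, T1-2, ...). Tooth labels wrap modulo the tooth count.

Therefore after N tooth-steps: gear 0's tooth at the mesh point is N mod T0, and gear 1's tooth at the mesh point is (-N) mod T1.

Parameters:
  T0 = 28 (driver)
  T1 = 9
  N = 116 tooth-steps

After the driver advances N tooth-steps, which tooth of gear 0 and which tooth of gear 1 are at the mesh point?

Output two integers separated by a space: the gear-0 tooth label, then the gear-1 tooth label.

Gear 0 (driver, T0=28): tooth at mesh = N mod T0
  116 = 4 * 28 + 4, so 116 mod 28 = 4
  gear 0 tooth = 4
Gear 1 (driven, T1=9): tooth at mesh = (-N) mod T1
  116 = 12 * 9 + 8, so 116 mod 9 = 8
  (-116) mod 9 = (-8) mod 9 = 9 - 8 = 1
Mesh after 116 steps: gear-0 tooth 4 meets gear-1 tooth 1

Answer: 4 1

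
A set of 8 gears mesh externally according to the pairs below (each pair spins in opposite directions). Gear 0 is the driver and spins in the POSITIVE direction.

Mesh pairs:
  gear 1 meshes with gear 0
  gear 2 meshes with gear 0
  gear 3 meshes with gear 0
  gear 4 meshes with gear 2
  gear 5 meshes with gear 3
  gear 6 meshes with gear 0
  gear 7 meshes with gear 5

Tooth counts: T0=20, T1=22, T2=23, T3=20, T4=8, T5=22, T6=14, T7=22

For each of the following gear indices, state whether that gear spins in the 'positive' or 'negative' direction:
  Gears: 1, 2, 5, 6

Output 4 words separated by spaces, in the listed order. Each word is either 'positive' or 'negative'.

Answer: negative negative positive negative

Derivation:
Gear 0 (driver): positive (depth 0)
  gear 1: meshes with gear 0 -> depth 1 -> negative (opposite of gear 0)
  gear 2: meshes with gear 0 -> depth 1 -> negative (opposite of gear 0)
  gear 3: meshes with gear 0 -> depth 1 -> negative (opposite of gear 0)
  gear 4: meshes with gear 2 -> depth 2 -> positive (opposite of gear 2)
  gear 5: meshes with gear 3 -> depth 2 -> positive (opposite of gear 3)
  gear 6: meshes with gear 0 -> depth 1 -> negative (opposite of gear 0)
  gear 7: meshes with gear 5 -> depth 3 -> negative (opposite of gear 5)
Queried indices 1, 2, 5, 6 -> negative, negative, positive, negative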